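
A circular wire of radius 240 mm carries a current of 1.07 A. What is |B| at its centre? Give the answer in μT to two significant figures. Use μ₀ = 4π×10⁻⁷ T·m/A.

B ≈ 2.8 μT

At the centre of a circular loop the Biot–Savart law gives B = μ₀I/(2R).
B = (4π×10⁻⁷ × 1.07) / (2 × 0.24) = 2.80×10⁻⁶ T.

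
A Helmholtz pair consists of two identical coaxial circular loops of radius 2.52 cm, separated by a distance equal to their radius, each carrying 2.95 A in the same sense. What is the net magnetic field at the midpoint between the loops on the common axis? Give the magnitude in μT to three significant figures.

B ≈ 105 μT

Each loop contributes B = μ₀IR²/[2(R²+z²)^(3/2)] on the axis, with z measured from that loop.
Loop 1 (z = 0.0126 m): B₁ = 5.26×10⁻⁵ T. Loop 2 (z = 0.0126 m): B₂ = 5.26×10⁻⁵ T.
The fields add: B = B₁ + B₂ = 1.05×10⁻⁴ T.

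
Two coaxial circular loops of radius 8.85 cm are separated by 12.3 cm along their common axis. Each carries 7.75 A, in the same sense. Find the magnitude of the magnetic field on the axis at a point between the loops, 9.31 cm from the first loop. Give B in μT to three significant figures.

Each loop contributes B = μ₀IR²/[2(R²+z²)^(3/2)] on the axis, with z measured from that loop.
Loop 1 (z = 0.0931 m): B₁ = 1.80×10⁻⁵ T. Loop 2 (z = 0.0299 m): B₂ = 4.68×10⁻⁵ T.
The fields add: B = B₁ + B₂ = 6.48×10⁻⁵ T.

B ≈ 64.8 μT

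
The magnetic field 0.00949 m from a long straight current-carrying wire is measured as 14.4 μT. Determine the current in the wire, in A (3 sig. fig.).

For a long straight wire B = μ₀I/(2πd), so I = 2πdB/μ₀.
I = 2π × 0.00949 × 1.44×10⁻⁵ / (4π×10⁻⁷) = 0.683 A.

I ≈ 0.683 A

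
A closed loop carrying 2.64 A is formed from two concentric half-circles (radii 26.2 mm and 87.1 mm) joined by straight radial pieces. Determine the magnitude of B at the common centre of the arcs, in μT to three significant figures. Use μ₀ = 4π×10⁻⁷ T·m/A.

The radial connectors point toward the centre, so dl × r̂ = 0 and they contribute nothing.
Each semicircle gives μ₀I/(4R): inner arc 3.17×10⁻⁵ T, outer arc 9.52×10⁻⁶ T.
The two arcs carry current in opposite angular senses, so their fields oppose: B = |3.17×10⁻⁵ − 9.52×10⁻⁶| = 2.21×10⁻⁵ T.

B ≈ 22.1 μT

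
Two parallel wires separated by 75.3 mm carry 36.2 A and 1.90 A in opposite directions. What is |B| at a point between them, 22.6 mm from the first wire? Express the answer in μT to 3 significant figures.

B ≈ 328 μT

Each long wire gives B = μ₀I/(2πd). Distances are d₁ = 0.0226 m and d₂ = 0.0527 m.
B₁ = 3.20×10⁻⁴ T, B₂ = 7.21×10⁻⁶ T.
Between antiparallel currents both contributions point the same way, so they add. B = B₁ + B₂ = 3.20×10⁻⁴ + 7.21×10⁻⁶ = 3.28×10⁻⁴ T.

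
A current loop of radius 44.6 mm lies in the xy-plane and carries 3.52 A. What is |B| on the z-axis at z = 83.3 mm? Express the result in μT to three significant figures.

B ≈ 5.22 μT

On the axis of a circular loop, B = μ₀IR² / [2(R²+z²)^(3/2)].
R² + z² = (0.0446)² + (0.0833)² = 0.008928 m², and (R²+z²)^(3/2) = 8.44×10⁻⁴ m³.
B = (4π×10⁻⁷ × 3.52 × 0.001989) / (2 × 8.44×10⁻⁴) = 5.22×10⁻⁶ T.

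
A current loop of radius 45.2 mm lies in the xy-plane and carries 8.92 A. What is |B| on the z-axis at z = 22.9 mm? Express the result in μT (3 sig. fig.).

B ≈ 88.0 μT

On the axis of a circular loop, B = μ₀IR² / [2(R²+z²)^(3/2)].
R² + z² = (0.0452)² + (0.0229)² = 0.002567 m², and (R²+z²)^(3/2) = 1.30×10⁻⁴ m³.
B = (4π×10⁻⁷ × 8.92 × 0.002043) / (2 × 1.30×10⁻⁴) = 8.80×10⁻⁵ T.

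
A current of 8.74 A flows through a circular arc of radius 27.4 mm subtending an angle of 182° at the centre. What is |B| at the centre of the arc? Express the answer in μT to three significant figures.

B ≈ 101 μT

The Biot–Savart field of a circular arc at its centre is B = μ₀Iφ/(4πR), with φ = 3.176 rad.
B = (4π×10⁻⁷ × 8.74 × 3.176) / (4π × 0.0274) = 1.01×10⁻⁴ T.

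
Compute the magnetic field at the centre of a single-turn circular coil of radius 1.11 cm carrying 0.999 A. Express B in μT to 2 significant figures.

B ≈ 57 μT

At the centre of a circular loop the Biot–Savart law gives B = μ₀I/(2R).
B = (4π×10⁻⁷ × 0.999) / (2 × 0.0111) = 5.65×10⁻⁵ T.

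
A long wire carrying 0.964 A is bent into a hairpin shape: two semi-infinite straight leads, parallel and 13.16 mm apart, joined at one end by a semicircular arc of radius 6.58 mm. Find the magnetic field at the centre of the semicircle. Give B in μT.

The semicircular arc contributes B_arc = μ₀I·π/(4πR) = μ₀I/(4R) = 4.60×10⁻⁵ T.
Each semi-infinite lead is at perpendicular distance R = 0.00658 m from the centre, with the perpendicular foot at its near end, so it contributes μ₀I/(4πR); both point the same way, together 2.93×10⁻⁵ T.
Arc and leads all point the same direction: B = 4.60×10⁻⁵ + 2.93×10⁻⁵ = 7.53×10⁻⁵ T.

B ≈ 75.3 μT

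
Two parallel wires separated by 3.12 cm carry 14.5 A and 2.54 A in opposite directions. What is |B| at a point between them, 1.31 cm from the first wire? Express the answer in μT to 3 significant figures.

B ≈ 249 μT

Each long wire gives B = μ₀I/(2πd). Distances are d₁ = 0.0131 m and d₂ = 0.0181 m.
B₁ = 2.21×10⁻⁴ T, B₂ = 2.81×10⁻⁵ T.
Between antiparallel currents both contributions point the same way, so they add. B = B₁ + B₂ = 2.21×10⁻⁴ + 2.81×10⁻⁵ = 2.49×10⁻⁴ T.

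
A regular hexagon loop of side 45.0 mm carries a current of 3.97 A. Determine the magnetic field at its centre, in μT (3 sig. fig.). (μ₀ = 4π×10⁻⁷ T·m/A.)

B ≈ 61.1 μT

Each side is a finite straight segment at perpendicular distance d = a/(2 tan(π/6)) = 0.03897 m from the centre, with end-angles ±π/6.
One side contributes B₁ = (μ₀I/4πd)·2 sin(π/6) = 1.02×10⁻⁵ T.
All 6 sides add in the same direction: B = 6 × 1.02×10⁻⁵ = 6.11×10⁻⁵ T.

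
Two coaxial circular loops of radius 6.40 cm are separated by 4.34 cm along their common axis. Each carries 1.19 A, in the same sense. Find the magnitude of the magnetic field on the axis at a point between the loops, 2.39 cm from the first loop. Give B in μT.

B ≈ 19.8 μT

Each loop contributes B = μ₀IR²/[2(R²+z²)^(3/2)] on the axis, with z measured from that loop.
Loop 1 (z = 0.0239 m): B₁ = 9.61×10⁻⁶ T. Loop 2 (z = 0.0195 m): B₂ = 1.02×10⁻⁵ T.
The fields add: B = B₁ + B₂ = 1.98×10⁻⁵ T.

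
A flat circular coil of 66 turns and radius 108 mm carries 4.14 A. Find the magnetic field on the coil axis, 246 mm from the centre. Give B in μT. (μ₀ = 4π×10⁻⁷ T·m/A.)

For an N-turn flat coil, B = Nμ₀IR²/[2(R²+z²)^(3/2)] with R = 0.108 m, z = 0.246 m.
B = 66 × 1.56×10⁻⁶ T = 1.03×10⁻⁴ T.

B ≈ 103 μT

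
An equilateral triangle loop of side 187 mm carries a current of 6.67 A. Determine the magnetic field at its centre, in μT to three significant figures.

Each side is a finite straight segment at perpendicular distance d = a/(2 tan(π/3)) = 0.05398 m from the centre, with end-angles ±π/3.
One side contributes B₁ = (μ₀I/4πd)·2 sin(π/3) = 2.14×10⁻⁵ T.
All 3 sides add in the same direction: B = 3 × 2.14×10⁻⁵ = 6.42×10⁻⁵ T.

B ≈ 64.2 μT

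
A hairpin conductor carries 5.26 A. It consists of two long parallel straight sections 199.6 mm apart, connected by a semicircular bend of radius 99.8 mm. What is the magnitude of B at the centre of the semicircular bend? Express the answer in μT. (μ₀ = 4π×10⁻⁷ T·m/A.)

The semicircular arc contributes B_arc = μ₀I·π/(4πR) = μ₀I/(4R) = 1.66×10⁻⁵ T.
Each semi-infinite lead is at perpendicular distance R = 0.0998 m from the centre, with the perpendicular foot at its near end, so it contributes μ₀I/(4πR); both point the same way, together 1.05×10⁻⁵ T.
Arc and leads all point the same direction: B = 1.66×10⁻⁵ + 1.05×10⁻⁵ = 2.71×10⁻⁵ T.

B ≈ 27.1 μT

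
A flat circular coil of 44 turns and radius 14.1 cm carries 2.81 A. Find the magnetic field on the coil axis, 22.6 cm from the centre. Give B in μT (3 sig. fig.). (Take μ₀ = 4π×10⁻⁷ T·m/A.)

For an N-turn flat coil, B = Nμ₀IR²/[2(R²+z²)^(3/2)] with R = 0.141 m, z = 0.226 m.
B = 44 × 1.86×10⁻⁶ T = 8.17×10⁻⁵ T.

B ≈ 81.7 μT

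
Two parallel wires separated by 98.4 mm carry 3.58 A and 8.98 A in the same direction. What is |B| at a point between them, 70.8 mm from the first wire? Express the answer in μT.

B ≈ 55.0 μT

Each long wire gives B = μ₀I/(2πd). Distances are d₁ = 0.0708 m and d₂ = 0.0276 m.
B₁ = 1.01×10⁻⁵ T, B₂ = 6.51×10⁻⁵ T.
Between parallel currents the two contributions point in opposite directions, so they subtract. B = |B₁ − B₂| = |1.01×10⁻⁵ − 6.51×10⁻⁵| = 5.50×10⁻⁵ T.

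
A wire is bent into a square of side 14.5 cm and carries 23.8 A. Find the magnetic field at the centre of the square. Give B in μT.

B ≈ 186 μT

Each side is a finite straight segment at perpendicular distance d = a/(2 tan(π/4)) = 0.0725 m from the centre, with end-angles ±π/4.
One side contributes B₁ = (μ₀I/4πd)·2 sin(π/4) = 4.64×10⁻⁵ T.
All 4 sides add in the same direction: B = 4 × 4.64×10⁻⁵ = 1.86×10⁻⁴ T.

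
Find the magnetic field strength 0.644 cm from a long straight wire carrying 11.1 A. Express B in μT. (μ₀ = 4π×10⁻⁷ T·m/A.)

For an infinitely long straight wire, B = μ₀I/(2πd).
B = (4π×10⁻⁷ × 11.1) / (2π × 0.00644) = 3.45×10⁻⁴ T.

B ≈ 345 μT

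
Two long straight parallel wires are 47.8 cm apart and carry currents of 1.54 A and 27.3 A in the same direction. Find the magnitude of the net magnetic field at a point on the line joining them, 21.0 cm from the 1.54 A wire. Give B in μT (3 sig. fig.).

B ≈ 18.9 μT

Each long wire gives B = μ₀I/(2πd). Distances are d₁ = 0.21 m and d₂ = 0.268 m.
B₁ = 1.47×10⁻⁶ T, B₂ = 2.04×10⁻⁵ T.
Between parallel currents the two contributions point in opposite directions, so they subtract. B = |B₁ − B₂| = |1.47×10⁻⁶ − 2.04×10⁻⁵| = 1.89×10⁻⁵ T.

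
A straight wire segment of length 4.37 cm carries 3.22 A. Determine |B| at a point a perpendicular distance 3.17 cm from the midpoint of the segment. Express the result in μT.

For a finite straight segment, B = (μ₀I/4πd)(sinθ₁ + sinθ₂), where θ₁, θ₂ are the angles from the perpendicular to each end.
The perpendicular from the point meets the wire at its midpoint, so each end is L/2 = 0.02185 m away along the wire.
sinθ₁ = 0.02185/√(0.02185²+0.0317²) = 0.5675; sinθ₂ = 0.02185/√(0.02185²+0.0317²) = 0.5675.
B = (4π×10⁻⁷ × 3.22) / (4π × 0.0317) × (0.5675 + 0.5675) = 1.15×10⁻⁵ T.

B ≈ 11.5 μT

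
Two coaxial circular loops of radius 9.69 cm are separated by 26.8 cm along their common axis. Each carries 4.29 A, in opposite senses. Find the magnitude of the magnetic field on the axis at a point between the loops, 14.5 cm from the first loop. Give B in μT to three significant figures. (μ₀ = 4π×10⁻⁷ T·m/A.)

B ≈ 1.82 μT

Each loop contributes B = μ₀IR²/[2(R²+z²)^(3/2)] on the axis, with z measured from that loop.
Loop 1 (z = 0.145 m): B₁ = 4.77×10⁻⁶ T. Loop 2 (z = 0.123 m): B₂ = 6.59×10⁻⁶ T.
The fields oppose: B = |B₁ − B₂| = 1.82×10⁻⁶ T.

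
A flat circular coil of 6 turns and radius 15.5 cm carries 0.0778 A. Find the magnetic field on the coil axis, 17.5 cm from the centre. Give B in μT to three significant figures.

B ≈ 0.552 μT

For an N-turn flat coil, B = Nμ₀IR²/[2(R²+z²)^(3/2)] with R = 0.155 m, z = 0.175 m.
B = 6 × 9.19×10⁻⁸ T = 5.52×10⁻⁷ T.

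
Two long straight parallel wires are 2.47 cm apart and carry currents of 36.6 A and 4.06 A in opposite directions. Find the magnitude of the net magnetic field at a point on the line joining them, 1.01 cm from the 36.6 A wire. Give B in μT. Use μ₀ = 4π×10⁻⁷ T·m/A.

B ≈ 780 μT

Each long wire gives B = μ₀I/(2πd). Distances are d₁ = 0.0101 m and d₂ = 0.0146 m.
B₁ = 7.25×10⁻⁴ T, B₂ = 5.56×10⁻⁵ T.
Between antiparallel currents both contributions point the same way, so they add. B = B₁ + B₂ = 7.25×10⁻⁴ + 5.56×10⁻⁵ = 7.80×10⁻⁴ T.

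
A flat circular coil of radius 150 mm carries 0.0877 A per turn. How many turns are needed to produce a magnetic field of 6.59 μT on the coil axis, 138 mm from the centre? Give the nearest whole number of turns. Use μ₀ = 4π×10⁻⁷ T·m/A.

N = 45

For an N-turn coil, B = Nμ₀IR²/[2(R²+z²)^(3/2)]. A single turn gives B₁ = 1.46×10⁻⁷ T with R = 0.15 m, z = 0.138 m.
N = B/B₁ = 6.59×10⁻⁶ / 1.46×10⁻⁷ = 45.01.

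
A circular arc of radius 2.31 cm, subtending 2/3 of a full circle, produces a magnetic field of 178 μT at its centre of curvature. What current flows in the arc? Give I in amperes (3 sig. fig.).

I ≈ 9.82 A

For a circular arc, B = μ₀Iφ/(4πR) with φ in radians; here φ = 4.189 rad.
So I = 4πRB/(μ₀φ) = 4π × 0.0231 × 1.78×10⁻⁴ / (4π×10⁻⁷ × 4.189) = 9.82 A.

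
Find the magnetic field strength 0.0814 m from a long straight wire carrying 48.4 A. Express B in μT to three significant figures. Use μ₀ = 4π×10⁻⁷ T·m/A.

B ≈ 119 μT

For an infinitely long straight wire, B = μ₀I/(2πd).
B = (4π×10⁻⁷ × 48.4) / (2π × 0.0814) = 1.19×10⁻⁴ T.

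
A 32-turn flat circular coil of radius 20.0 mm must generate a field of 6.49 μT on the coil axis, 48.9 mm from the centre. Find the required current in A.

For an N-turn coil, B = Nμ₀IR²/[2(R²+z²)^(3/2)] with R = 0.02 m, z = 0.0489 m, so I = 2B(R²+z²)^(3/2)/(Nμ₀R²) = 2 × 6.49×10⁻⁶ × 1.47×10⁻⁴ / (32 × 4π×10⁻⁷ × 0.0004) = 0.119 A.

I ≈ 0.119 A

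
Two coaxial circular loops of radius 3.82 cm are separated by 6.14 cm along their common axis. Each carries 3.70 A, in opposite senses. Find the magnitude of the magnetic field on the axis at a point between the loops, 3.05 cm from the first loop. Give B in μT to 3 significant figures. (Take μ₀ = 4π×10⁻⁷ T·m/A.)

B ≈ 0.442 μT

Each loop contributes B = μ₀IR²/[2(R²+z²)^(3/2)] on the axis, with z measured from that loop.
Loop 1 (z = 0.0305 m): B₁ = 2.90×10⁻⁵ T. Loop 2 (z = 0.0309 m): B₂ = 2.86×10⁻⁵ T.
The fields oppose: B = |B₁ − B₂| = 4.42×10⁻⁷ T.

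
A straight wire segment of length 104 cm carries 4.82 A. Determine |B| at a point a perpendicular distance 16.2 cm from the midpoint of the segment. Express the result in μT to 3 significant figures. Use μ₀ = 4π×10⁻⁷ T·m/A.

B ≈ 5.68 μT

For a finite straight segment, B = (μ₀I/4πd)(sinθ₁ + sinθ₂), where θ₁, θ₂ are the angles from the perpendicular to each end.
The perpendicular from the point meets the wire at its midpoint, so each end is L/2 = 0.52 m away along the wire.
sinθ₁ = 0.52/√(0.52²+0.162²) = 0.9547; sinθ₂ = 0.52/√(0.52²+0.162²) = 0.9547.
B = (4π×10⁻⁷ × 4.82) / (4π × 0.162) × (0.9547 + 0.9547) = 5.68×10⁻⁶ T.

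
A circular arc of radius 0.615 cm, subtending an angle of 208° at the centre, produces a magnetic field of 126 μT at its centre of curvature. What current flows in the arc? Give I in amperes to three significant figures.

For a circular arc, B = μ₀Iφ/(4πR) with φ in radians; here φ = 3.63 rad.
So I = 4πRB/(μ₀φ) = 4π × 0.00615 × 1.26×10⁻⁴ / (4π×10⁻⁷ × 3.63) = 2.13 A.

I ≈ 2.13 A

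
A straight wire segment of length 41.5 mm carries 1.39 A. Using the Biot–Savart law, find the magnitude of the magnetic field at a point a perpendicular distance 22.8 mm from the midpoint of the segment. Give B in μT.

For a finite straight segment, B = (μ₀I/4πd)(sinθ₁ + sinθ₂), where θ₁, θ₂ are the angles from the perpendicular to each end.
The perpendicular from the point meets the wire at its midpoint, so each end is L/2 = 0.02075 m away along the wire.
sinθ₁ = 0.02075/√(0.02075²+0.0228²) = 0.6731; sinθ₂ = 0.02075/√(0.02075²+0.0228²) = 0.6731.
B = (4π×10⁻⁷ × 1.39) / (4π × 0.0228) × (0.6731 + 0.6731) = 8.21×10⁻⁶ T.

B ≈ 8.21 μT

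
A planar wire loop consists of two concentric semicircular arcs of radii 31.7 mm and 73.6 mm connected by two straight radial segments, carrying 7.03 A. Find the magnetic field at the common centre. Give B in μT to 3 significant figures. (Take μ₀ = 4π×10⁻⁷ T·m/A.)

The radial connectors point toward the centre, so dl × r̂ = 0 and they contribute nothing.
Each semicircle gives μ₀I/(4R): inner arc 6.97×10⁻⁵ T, outer arc 3.00×10⁻⁵ T.
The two arcs carry current in opposite angular senses, so their fields oppose: B = |6.97×10⁻⁵ − 3.00×10⁻⁵| = 3.97×10⁻⁵ T.

B ≈ 39.7 μT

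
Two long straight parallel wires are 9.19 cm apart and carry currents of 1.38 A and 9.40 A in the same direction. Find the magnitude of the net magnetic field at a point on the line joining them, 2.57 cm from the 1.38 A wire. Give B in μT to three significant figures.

B ≈ 17.7 μT

Each long wire gives B = μ₀I/(2πd). Distances are d₁ = 0.0257 m and d₂ = 0.0662 m.
B₁ = 1.07×10⁻⁵ T, B₂ = 2.84×10⁻⁵ T.
Between parallel currents the two contributions point in opposite directions, so they subtract. B = |B₁ − B₂| = |1.07×10⁻⁵ − 2.84×10⁻⁵| = 1.77×10⁻⁵ T.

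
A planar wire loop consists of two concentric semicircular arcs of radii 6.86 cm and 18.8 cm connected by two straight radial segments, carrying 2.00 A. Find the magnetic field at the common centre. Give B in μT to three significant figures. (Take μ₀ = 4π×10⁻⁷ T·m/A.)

B ≈ 5.82 μT

The radial connectors point toward the centre, so dl × r̂ = 0 and they contribute nothing.
Each semicircle gives μ₀I/(4R): inner arc 9.16×10⁻⁶ T, outer arc 3.34×10⁻⁶ T.
The two arcs carry current in opposite angular senses, so their fields oppose: B = |9.16×10⁻⁶ − 3.34×10⁻⁶| = 5.82×10⁻⁶ T.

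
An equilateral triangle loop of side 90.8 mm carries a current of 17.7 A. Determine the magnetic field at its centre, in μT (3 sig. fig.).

Each side is a finite straight segment at perpendicular distance d = a/(2 tan(π/3)) = 0.02621 m from the centre, with end-angles ±π/3.
One side contributes B₁ = (μ₀I/4πd)·2 sin(π/3) = 1.17×10⁻⁴ T.
All 3 sides add in the same direction: B = 3 × 1.17×10⁻⁴ = 3.51×10⁻⁴ T.

B ≈ 351 μT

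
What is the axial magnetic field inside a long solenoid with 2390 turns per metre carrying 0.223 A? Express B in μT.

Inside a long solenoid, B = μ₀nI with n = 2390 turns/m.
B = 4π×10⁻⁷ × 2390 × 0.223 = 6.70×10⁻⁴ T.

B ≈ 670 μT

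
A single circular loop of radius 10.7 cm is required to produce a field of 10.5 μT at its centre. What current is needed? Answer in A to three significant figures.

I ≈ 1.79 A

At the centre of a circular loop B = μ₀I/(2R), so I = 2RB/μ₀.
With R = 0.107 m, I = 2 × 0.107 × 1.05×10⁻⁵ / (4π×10⁻⁷) = 1.79 A.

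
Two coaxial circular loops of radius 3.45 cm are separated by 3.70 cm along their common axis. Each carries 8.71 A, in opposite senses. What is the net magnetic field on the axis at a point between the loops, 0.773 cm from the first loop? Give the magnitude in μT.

B ≈ 77.1 μT

Each loop contributes B = μ₀IR²/[2(R²+z²)^(3/2)] on the axis, with z measured from that loop.
Loop 1 (z = 0.00773 m): B₁ = 1.47×10⁻⁴ T. Loop 2 (z = 0.02927 m): B₂ = 7.03×10⁻⁵ T.
The fields oppose: B = |B₁ − B₂| = 7.71×10⁻⁵ T.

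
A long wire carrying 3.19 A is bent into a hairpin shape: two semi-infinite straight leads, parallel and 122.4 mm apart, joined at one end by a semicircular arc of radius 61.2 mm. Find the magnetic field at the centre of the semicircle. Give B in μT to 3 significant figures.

B ≈ 26.8 μT

The semicircular arc contributes B_arc = μ₀I·π/(4πR) = μ₀I/(4R) = 1.64×10⁻⁵ T.
Each semi-infinite lead is at perpendicular distance R = 0.0612 m from the centre, with the perpendicular foot at its near end, so it contributes μ₀I/(4πR); both point the same way, together 1.04×10⁻⁵ T.
Arc and leads all point the same direction: B = 1.64×10⁻⁵ + 1.04×10⁻⁵ = 2.68×10⁻⁵ T.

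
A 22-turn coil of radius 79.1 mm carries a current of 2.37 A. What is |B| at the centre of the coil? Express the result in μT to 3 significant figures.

For an N-turn flat coil, B = Nμ₀I/(2R) with R = 0.0791 m.
B = 22 × 1.88×10⁻⁵ T = 4.14×10⁻⁴ T.

B ≈ 414 μT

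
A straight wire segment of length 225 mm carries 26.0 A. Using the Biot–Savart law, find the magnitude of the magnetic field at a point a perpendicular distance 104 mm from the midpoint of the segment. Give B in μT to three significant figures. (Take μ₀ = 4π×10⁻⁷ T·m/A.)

For a finite straight segment, B = (μ₀I/4πd)(sinθ₁ + sinθ₂), where θ₁, θ₂ are the angles from the perpendicular to each end.
The perpendicular from the point meets the wire at its midpoint, so each end is L/2 = 0.1125 m away along the wire.
sinθ₁ = 0.1125/√(0.1125²+0.104²) = 0.7343; sinθ₂ = 0.1125/√(0.1125²+0.104²) = 0.7343.
B = (4π×10⁻⁷ × 26.0) / (4π × 0.104) × (0.7343 + 0.7343) = 3.67×10⁻⁵ T.

B ≈ 36.7 μT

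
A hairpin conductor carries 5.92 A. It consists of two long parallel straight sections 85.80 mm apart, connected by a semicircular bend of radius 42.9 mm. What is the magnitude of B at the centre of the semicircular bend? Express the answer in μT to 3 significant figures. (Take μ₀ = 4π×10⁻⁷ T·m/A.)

B ≈ 71.0 μT

The semicircular arc contributes B_arc = μ₀I·π/(4πR) = μ₀I/(4R) = 4.34×10⁻⁵ T.
Each semi-infinite lead is at perpendicular distance R = 0.0429 m from the centre, with the perpendicular foot at its near end, so it contributes μ₀I/(4πR); both point the same way, together 2.76×10⁻⁵ T.
Arc and leads all point the same direction: B = 4.34×10⁻⁵ + 2.76×10⁻⁵ = 7.10×10⁻⁵ T.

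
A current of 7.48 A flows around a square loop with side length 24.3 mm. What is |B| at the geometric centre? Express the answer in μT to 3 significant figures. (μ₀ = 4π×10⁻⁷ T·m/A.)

B ≈ 348 μT

Each side is a finite straight segment at perpendicular distance d = a/(2 tan(π/4)) = 0.01215 m from the centre, with end-angles ±π/4.
One side contributes B₁ = (μ₀I/4πd)·2 sin(π/4) = 8.71×10⁻⁵ T.
All 4 sides add in the same direction: B = 4 × 8.71×10⁻⁵ = 3.48×10⁻⁴ T.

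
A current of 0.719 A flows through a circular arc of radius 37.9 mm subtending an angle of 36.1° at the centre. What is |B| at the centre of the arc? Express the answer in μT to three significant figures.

B ≈ 1.20 μT

The Biot–Savart field of a circular arc at its centre is B = μ₀Iφ/(4πR), with φ = 0.6301 rad.
B = (4π×10⁻⁷ × 0.719 × 0.6301) / (4π × 0.0379) = 1.20×10⁻⁶ T.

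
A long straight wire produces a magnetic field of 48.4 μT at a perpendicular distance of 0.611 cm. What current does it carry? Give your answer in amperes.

I ≈ 1.48 A

For a long straight wire B = μ₀I/(2πd), so I = 2πdB/μ₀.
I = 2π × 0.00611 × 4.84×10⁻⁵ / (4π×10⁻⁷) = 1.48 A.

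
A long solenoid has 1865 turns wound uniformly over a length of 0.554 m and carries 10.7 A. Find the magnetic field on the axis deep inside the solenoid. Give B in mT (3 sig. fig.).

B ≈ 45.3 mT

Inside a long solenoid, B = μ₀nI with n = 3366 turns/m.
B = 4π×10⁻⁷ × 3366 × 10.7 = 4.53×10⁻² T.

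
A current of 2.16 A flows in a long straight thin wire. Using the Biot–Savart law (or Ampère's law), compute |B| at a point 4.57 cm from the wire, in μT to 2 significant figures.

For an infinitely long straight wire, B = μ₀I/(2πd).
B = (4π×10⁻⁷ × 2.16) / (2π × 0.0457) = 9.45×10⁻⁶ T.

B ≈ 9.5 μT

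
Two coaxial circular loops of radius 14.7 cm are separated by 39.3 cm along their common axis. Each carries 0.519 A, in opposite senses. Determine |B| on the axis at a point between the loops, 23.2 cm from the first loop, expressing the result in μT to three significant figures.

Each loop contributes B = μ₀IR²/[2(R²+z²)^(3/2)] on the axis, with z measured from that loop.
Loop 1 (z = 0.232 m): B₁ = 3.40×10⁻⁷ T. Loop 2 (z = 0.161 m): B₂ = 6.80×10⁻⁷ T.
The fields oppose: B = |B₁ − B₂| = 3.40×10⁻⁷ T.

B ≈ 0.340 μT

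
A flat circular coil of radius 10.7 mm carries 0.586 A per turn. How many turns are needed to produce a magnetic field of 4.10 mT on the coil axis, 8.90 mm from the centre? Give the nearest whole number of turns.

For an N-turn coil, B = Nμ₀IR²/[2(R²+z²)^(3/2)]. A single turn gives B₁ = 1.56×10⁻⁵ T with R = 0.0107 m, z = 0.0089 m.
N = B/B₁ = 4.10×10⁻³ / 1.56×10⁻⁵ = 262.20.

N = 262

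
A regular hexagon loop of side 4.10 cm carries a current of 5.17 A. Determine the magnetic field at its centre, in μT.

Each side is a finite straight segment at perpendicular distance d = a/(2 tan(π/6)) = 0.03551 m from the centre, with end-angles ±π/6.
One side contributes B₁ = (μ₀I/4πd)·2 sin(π/6) = 1.46×10⁻⁵ T.
All 6 sides add in the same direction: B = 6 × 1.46×10⁻⁵ = 8.74×10⁻⁵ T.

B ≈ 87.4 μT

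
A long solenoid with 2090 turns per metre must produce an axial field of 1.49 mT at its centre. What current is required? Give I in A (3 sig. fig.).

Inside a long solenoid B = μ₀nI with n = 2090 m⁻¹, so I = B/(μ₀n).
I = 1.49×10⁻³ / (4π×10⁻⁷ × 2090) = 0.567 A.

I ≈ 0.567 A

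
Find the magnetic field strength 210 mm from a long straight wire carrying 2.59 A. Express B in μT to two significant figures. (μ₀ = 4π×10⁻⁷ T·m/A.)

For an infinitely long straight wire, B = μ₀I/(2πd).
B = (4π×10⁻⁷ × 2.59) / (2π × 0.21) = 2.47×10⁻⁶ T.

B ≈ 2.5 μT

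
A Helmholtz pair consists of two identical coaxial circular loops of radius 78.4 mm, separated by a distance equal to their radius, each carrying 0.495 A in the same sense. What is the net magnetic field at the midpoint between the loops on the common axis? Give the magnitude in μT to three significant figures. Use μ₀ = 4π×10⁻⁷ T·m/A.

B ≈ 5.68 μT

Each loop contributes B = μ₀IR²/[2(R²+z²)^(3/2)] on the axis, with z measured from that loop.
Loop 1 (z = 0.0392 m): B₁ = 2.84×10⁻⁶ T. Loop 2 (z = 0.0392 m): B₂ = 2.84×10⁻⁶ T.
The fields add: B = B₁ + B₂ = 5.68×10⁻⁶ T.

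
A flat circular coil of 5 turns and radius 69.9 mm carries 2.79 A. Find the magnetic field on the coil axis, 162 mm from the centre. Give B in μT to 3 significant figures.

B ≈ 7.80 μT

For an N-turn flat coil, B = Nμ₀IR²/[2(R²+z²)^(3/2)] with R = 0.0699 m, z = 0.162 m.
B = 5 × 1.56×10⁻⁶ T = 7.80×10⁻⁶ T.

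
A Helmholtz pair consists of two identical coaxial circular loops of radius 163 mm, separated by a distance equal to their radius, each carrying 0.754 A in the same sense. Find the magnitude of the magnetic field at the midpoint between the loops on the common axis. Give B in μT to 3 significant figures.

B ≈ 4.16 μT

Each loop contributes B = μ₀IR²/[2(R²+z²)^(3/2)] on the axis, with z measured from that loop.
Loop 1 (z = 0.0815 m): B₁ = 2.08×10⁻⁶ T. Loop 2 (z = 0.0815 m): B₂ = 2.08×10⁻⁶ T.
The fields add: B = B₁ + B₂ = 4.16×10⁻⁶ T.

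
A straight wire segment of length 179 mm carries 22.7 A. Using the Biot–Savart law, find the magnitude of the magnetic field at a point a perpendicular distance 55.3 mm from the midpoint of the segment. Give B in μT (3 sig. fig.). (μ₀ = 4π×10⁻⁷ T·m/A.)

B ≈ 69.8 μT

For a finite straight segment, B = (μ₀I/4πd)(sinθ₁ + sinθ₂), where θ₁, θ₂ are the angles from the perpendicular to each end.
The perpendicular from the point meets the wire at its midpoint, so each end is L/2 = 0.0895 m away along the wire.
sinθ₁ = 0.0895/√(0.0895²+0.0553²) = 0.8507; sinθ₂ = 0.0895/√(0.0895²+0.0553²) = 0.8507.
B = (4π×10⁻⁷ × 22.7) / (4π × 0.0553) × (0.8507 + 0.8507) = 6.98×10⁻⁵ T.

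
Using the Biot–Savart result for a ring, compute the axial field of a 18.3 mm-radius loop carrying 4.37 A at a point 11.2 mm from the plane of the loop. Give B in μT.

On the axis of a circular loop, B = μ₀IR² / [2(R²+z²)^(3/2)].
R² + z² = (0.0183)² + (0.0112)² = 0.0004603 m², and (R²+z²)^(3/2) = 9.88×10⁻⁶ m³.
B = (4π×10⁻⁷ × 4.37 × 0.0003349) / (2 × 9.88×10⁻⁶) = 9.31×10⁻⁵ T.

B ≈ 93.1 μT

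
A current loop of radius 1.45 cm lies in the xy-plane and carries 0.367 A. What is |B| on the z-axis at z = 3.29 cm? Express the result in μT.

On the axis of a circular loop, B = μ₀IR² / [2(R²+z²)^(3/2)].
R² + z² = (0.0145)² + (0.0329)² = 0.001293 m², and (R²+z²)^(3/2) = 4.65×10⁻⁵ m³.
B = (4π×10⁻⁷ × 0.367 × 0.0002102) / (2 × 4.65×10⁻⁵) = 1.04×10⁻⁶ T.

B ≈ 1.04 μT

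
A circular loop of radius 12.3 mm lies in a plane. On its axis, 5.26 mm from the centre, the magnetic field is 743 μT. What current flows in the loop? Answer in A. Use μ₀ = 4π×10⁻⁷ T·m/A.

I ≈ 18.7 A

On the axis of a loop, B = μ₀IR²/[2(R²+z²)^(3/2)], so I = 2B(R²+z²)^(3/2)/(μ₀R²).
R² + z² = 0.0001513 + 2.767×10⁻⁵ = 0.000179 m²; raised to 3/2 gives 2.39×10⁻⁶ m³.
I = 2 × 7.43×10⁻⁴ × 2.39×10⁻⁶ / (1.26×10⁻⁶ × 0.0001513) = 18.7 A.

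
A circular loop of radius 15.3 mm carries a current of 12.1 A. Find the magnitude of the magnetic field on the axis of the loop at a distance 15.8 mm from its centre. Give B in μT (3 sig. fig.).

B ≈ 167 μT

On the axis of a circular loop, B = μ₀IR² / [2(R²+z²)^(3/2)].
R² + z² = (0.0153)² + (0.0158)² = 0.0004837 m², and (R²+z²)^(3/2) = 1.06×10⁻⁵ m³.
B = (4π×10⁻⁷ × 12.1 × 0.0002341) / (2 × 1.06×10⁻⁵) = 1.67×10⁻⁴ T.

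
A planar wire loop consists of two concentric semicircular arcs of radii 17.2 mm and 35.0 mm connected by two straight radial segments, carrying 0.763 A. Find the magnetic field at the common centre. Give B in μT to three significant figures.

B ≈ 7.09 μT

The radial connectors point toward the centre, so dl × r̂ = 0 and they contribute nothing.
Each semicircle gives μ₀I/(4R): inner arc 1.39×10⁻⁵ T, outer arc 6.85×10⁻⁶ T.
The two arcs carry current in opposite angular senses, so their fields oppose: B = |1.39×10⁻⁵ − 6.85×10⁻⁶| = 7.09×10⁻⁶ T.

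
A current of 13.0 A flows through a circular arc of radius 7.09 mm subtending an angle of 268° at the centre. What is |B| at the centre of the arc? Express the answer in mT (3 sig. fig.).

B ≈ 0.858 mT

The Biot–Savart field of a circular arc at its centre is B = μ₀Iφ/(4πR), with φ = 4.677 rad.
B = (4π×10⁻⁷ × 13.0 × 4.677) / (4π × 0.00709) = 8.58×10⁻⁴ T.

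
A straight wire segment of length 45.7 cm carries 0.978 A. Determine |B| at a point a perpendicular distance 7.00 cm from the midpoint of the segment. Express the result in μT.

B ≈ 2.67 μT

For a finite straight segment, B = (μ₀I/4πd)(sinθ₁ + sinθ₂), where θ₁, θ₂ are the angles from the perpendicular to each end.
The perpendicular from the point meets the wire at its midpoint, so each end is L/2 = 0.2285 m away along the wire.
sinθ₁ = 0.2285/√(0.2285²+0.07²) = 0.9561; sinθ₂ = 0.2285/√(0.2285²+0.07²) = 0.9561.
B = (4π×10⁻⁷ × 0.978) / (4π × 0.07) × (0.9561 + 0.9561) = 2.67×10⁻⁶ T.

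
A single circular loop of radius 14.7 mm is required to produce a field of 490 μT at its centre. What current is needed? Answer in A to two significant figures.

At the centre of a circular loop B = μ₀I/(2R), so I = 2RB/μ₀.
With R = 0.0147 m, I = 2 × 0.0147 × 4.90×10⁻⁴ / (4π×10⁻⁷) = 11.5 A.

I ≈ 11 A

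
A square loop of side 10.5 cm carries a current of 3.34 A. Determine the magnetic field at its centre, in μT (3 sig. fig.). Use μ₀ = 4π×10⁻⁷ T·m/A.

B ≈ 36.0 μT

Each side is a finite straight segment at perpendicular distance d = a/(2 tan(π/4)) = 0.0525 m from the centre, with end-angles ±π/4.
One side contributes B₁ = (μ₀I/4πd)·2 sin(π/4) = 9.00×10⁻⁶ T.
All 4 sides add in the same direction: B = 4 × 9.00×10⁻⁶ = 3.60×10⁻⁵ T.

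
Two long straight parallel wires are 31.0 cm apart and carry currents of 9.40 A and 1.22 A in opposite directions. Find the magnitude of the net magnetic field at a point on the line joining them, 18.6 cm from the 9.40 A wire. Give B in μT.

Each long wire gives B = μ₀I/(2πd). Distances are d₁ = 0.186 m and d₂ = 0.124 m.
B₁ = 1.01×10⁻⁵ T, B₂ = 1.97×10⁻⁶ T.
Between antiparallel currents both contributions point the same way, so they add. B = B₁ + B₂ = 1.01×10⁻⁵ + 1.97×10⁻⁶ = 1.21×10⁻⁵ T.

B ≈ 12.1 μT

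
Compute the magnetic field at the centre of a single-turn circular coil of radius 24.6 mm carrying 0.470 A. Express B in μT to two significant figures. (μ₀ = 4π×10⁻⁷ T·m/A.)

At the centre of a circular loop the Biot–Savart law gives B = μ₀I/(2R).
B = (4π×10⁻⁷ × 0.470) / (2 × 0.0246) = 1.20×10⁻⁵ T.

B ≈ 12 μT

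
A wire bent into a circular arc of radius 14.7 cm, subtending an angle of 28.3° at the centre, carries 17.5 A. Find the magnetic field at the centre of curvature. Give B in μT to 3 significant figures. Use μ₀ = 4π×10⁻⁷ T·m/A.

The Biot–Savart field of a circular arc at its centre is B = μ₀Iφ/(4πR), with φ = 0.4939 rad.
B = (4π×10⁻⁷ × 17.5 × 0.4939) / (4π × 0.147) = 5.88×10⁻⁶ T.

B ≈ 5.88 μT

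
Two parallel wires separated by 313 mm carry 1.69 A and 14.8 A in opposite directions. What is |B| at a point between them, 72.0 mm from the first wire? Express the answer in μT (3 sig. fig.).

Each long wire gives B = μ₀I/(2πd). Distances are d₁ = 0.072 m and d₂ = 0.241 m.
B₁ = 4.69×10⁻⁶ T, B₂ = 1.23×10⁻⁵ T.
Between antiparallel currents both contributions point the same way, so they add. B = B₁ + B₂ = 4.69×10⁻⁶ + 1.23×10⁻⁵ = 1.70×10⁻⁵ T.

B ≈ 17.0 μT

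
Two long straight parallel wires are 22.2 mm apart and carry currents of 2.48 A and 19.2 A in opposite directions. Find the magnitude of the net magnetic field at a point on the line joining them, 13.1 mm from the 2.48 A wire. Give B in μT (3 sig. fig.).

Each long wire gives B = μ₀I/(2πd). Distances are d₁ = 0.0131 m and d₂ = 0.0091 m.
B₁ = 3.79×10⁻⁵ T, B₂ = 4.22×10⁻⁴ T.
Between antiparallel currents both contributions point the same way, so they add. B = B₁ + B₂ = 3.79×10⁻⁵ + 4.22×10⁻⁴ = 4.60×10⁻⁴ T.

B ≈ 460 μT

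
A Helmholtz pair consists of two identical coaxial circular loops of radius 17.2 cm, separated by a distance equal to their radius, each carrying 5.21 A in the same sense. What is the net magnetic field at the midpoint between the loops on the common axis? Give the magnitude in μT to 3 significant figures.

Each loop contributes B = μ₀IR²/[2(R²+z²)^(3/2)] on the axis, with z measured from that loop.
Loop 1 (z = 0.086 m): B₁ = 1.36×10⁻⁵ T. Loop 2 (z = 0.086 m): B₂ = 1.36×10⁻⁵ T.
The fields add: B = B₁ + B₂ = 2.72×10⁻⁵ T.

B ≈ 27.2 μT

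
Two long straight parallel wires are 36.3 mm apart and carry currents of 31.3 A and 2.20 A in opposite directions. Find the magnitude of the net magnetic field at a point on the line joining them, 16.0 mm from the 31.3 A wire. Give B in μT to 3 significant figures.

Each long wire gives B = μ₀I/(2πd). Distances are d₁ = 0.016 m and d₂ = 0.0203 m.
B₁ = 3.91×10⁻⁴ T, B₂ = 2.17×10⁻⁵ T.
Between antiparallel currents both contributions point the same way, so they add. B = B₁ + B₂ = 3.91×10⁻⁴ + 2.17×10⁻⁵ = 4.13×10⁻⁴ T.

B ≈ 413 μT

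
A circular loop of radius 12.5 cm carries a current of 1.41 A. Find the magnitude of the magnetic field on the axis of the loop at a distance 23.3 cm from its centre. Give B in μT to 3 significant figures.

B ≈ 0.749 μT

On the axis of a circular loop, B = μ₀IR² / [2(R²+z²)^(3/2)].
R² + z² = (0.125)² + (0.233)² = 0.06991 m², and (R²+z²)^(3/2) = 1.85×10⁻² m³.
B = (4π×10⁻⁷ × 1.41 × 0.01562) / (2 × 1.85×10⁻²) = 7.49×10⁻⁷ T.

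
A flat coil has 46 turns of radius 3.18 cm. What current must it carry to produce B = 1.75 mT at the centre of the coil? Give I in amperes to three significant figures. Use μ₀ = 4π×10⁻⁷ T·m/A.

I ≈ 1.93 A

For an N-turn coil, B = Nμ₀I/(2R) with R = 0.0318 m, so I = 2RB/(Nμ₀) = 2 × 0.0318 × 1.75×10⁻³ / (46 × 4π×10⁻⁷) = 1.93 A.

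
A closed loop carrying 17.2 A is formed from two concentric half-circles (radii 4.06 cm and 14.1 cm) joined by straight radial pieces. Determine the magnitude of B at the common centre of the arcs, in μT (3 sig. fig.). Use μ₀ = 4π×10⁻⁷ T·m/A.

B ≈ 94.8 μT

The radial connectors point toward the centre, so dl × r̂ = 0 and they contribute nothing.
Each semicircle gives μ₀I/(4R): inner arc 1.33×10⁻⁴ T, outer arc 3.83×10⁻⁵ T.
The two arcs carry current in opposite angular senses, so their fields oppose: B = |1.33×10⁻⁴ − 3.83×10⁻⁵| = 9.48×10⁻⁵ T.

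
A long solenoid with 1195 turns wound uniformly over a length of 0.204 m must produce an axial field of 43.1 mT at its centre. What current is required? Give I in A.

I ≈ 5.86 A

Inside a long solenoid B = μ₀nI with n = 5858 m⁻¹, so I = B/(μ₀n).
I = 4.31×10⁻² / (4π×10⁻⁷ × 5858) = 5.86 A.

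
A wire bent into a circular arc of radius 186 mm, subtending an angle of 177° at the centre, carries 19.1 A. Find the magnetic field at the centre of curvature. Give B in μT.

B ≈ 31.7 μT

The Biot–Savart field of a circular arc at its centre is B = μ₀Iφ/(4πR), with φ = 3.089 rad.
B = (4π×10⁻⁷ × 19.1 × 3.089) / (4π × 0.186) = 3.17×10⁻⁵ T.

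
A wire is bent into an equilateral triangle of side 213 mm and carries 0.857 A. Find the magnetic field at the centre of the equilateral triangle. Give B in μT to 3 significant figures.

Each side is a finite straight segment at perpendicular distance d = a/(2 tan(π/3)) = 0.06149 m from the centre, with end-angles ±π/3.
One side contributes B₁ = (μ₀I/4πd)·2 sin(π/3) = 2.41×10⁻⁶ T.
All 3 sides add in the same direction: B = 3 × 2.41×10⁻⁶ = 7.24×10⁻⁶ T.

B ≈ 7.24 μT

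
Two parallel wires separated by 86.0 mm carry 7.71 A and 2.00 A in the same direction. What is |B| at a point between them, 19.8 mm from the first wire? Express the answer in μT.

B ≈ 71.8 μT

Each long wire gives B = μ₀I/(2πd). Distances are d₁ = 0.0198 m and d₂ = 0.0662 m.
B₁ = 7.79×10⁻⁵ T, B₂ = 6.04×10⁻⁶ T.
Between parallel currents the two contributions point in opposite directions, so they subtract. B = |B₁ − B₂| = |7.79×10⁻⁵ − 6.04×10⁻⁶| = 7.18×10⁻⁵ T.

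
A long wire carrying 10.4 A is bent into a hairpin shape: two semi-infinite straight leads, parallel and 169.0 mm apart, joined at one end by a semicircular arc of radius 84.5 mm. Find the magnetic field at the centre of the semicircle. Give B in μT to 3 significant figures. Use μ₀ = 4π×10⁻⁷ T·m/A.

B ≈ 63.3 μT

The semicircular arc contributes B_arc = μ₀I·π/(4πR) = μ₀I/(4R) = 3.87×10⁻⁵ T.
Each semi-infinite lead is at perpendicular distance R = 0.0845 m from the centre, with the perpendicular foot at its near end, so it contributes μ₀I/(4πR); both point the same way, together 2.46×10⁻⁵ T.
Arc and leads all point the same direction: B = 3.87×10⁻⁵ + 2.46×10⁻⁵ = 6.33×10⁻⁵ T.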